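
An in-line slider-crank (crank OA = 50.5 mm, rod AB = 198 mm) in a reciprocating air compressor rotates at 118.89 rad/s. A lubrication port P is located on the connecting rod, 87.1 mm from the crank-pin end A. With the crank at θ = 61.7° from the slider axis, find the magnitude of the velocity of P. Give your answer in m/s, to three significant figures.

5.80

ω = 118.9 rad/s.  Crank-pin speed |V_A| = rω = 6.0039 m/s, perpendicular to OA.
Rod angle: sinφ = −(r/L) sinθ ⇒ φ = -12.977°; ω_rod = −rω cosθ/√(L²−r²sin²θ) = -14.753 rad/s.
V_P = V_A + ω_rod × AP, with AP = 0.0871 m along the rod.
Components: V_Px = −rω sinθ − a·ω_rod·sinφ = -5.5749 m/s;  V_Py = rω cosθ + a·ω_rod·cosφ = +1.5943 m/s.
|V_P| = √(V_Px² + V_Py²) = 5.7984 m/s.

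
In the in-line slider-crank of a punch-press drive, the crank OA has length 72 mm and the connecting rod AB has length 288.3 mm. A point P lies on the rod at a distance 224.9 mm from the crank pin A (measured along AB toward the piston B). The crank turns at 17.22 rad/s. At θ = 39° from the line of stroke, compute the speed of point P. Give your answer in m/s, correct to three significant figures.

ω = 17.22 rad/s.  Crank-pin speed |V_A| = rω = 1.2398 m/s, perpendicular to OA.
Rod angle: sinφ = −(r/L) sinθ ⇒ φ = -9.042°; ω_rod = −rω cosθ/√(L²−r²sin²θ) = -3.3842 rad/s.
V_P = V_A + ω_rod × AP, with AP = 0.2249 m along the rod.
Components: V_Px = −rω sinθ − a·ω_rod·sinφ = -0.89988 m/s;  V_Py = rω cosθ + a·ω_rod·cosφ = +0.21189 m/s.
|V_P| = √(V_Px² + V_Py²) = 0.92449 m/s.

0.924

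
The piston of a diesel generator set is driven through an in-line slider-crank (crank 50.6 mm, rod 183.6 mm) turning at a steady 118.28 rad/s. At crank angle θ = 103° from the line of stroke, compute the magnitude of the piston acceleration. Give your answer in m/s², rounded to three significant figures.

ω = 118.3 rad/s
x(θ) = r cosθ + √(L² − r² sin²θ); with ω constant, a = ω²·d²x/dθ².
d²x/dθ² = −r cosθ − r²(cos2θ)/√u − r⁴ sin²2θ/(4u^{3/2}),  u = L² − r² sin²θ = 0.0312782 m².
Substituting r = 0.0506 m, L = 0.1836 m, θ = 103°: d²x/dθ² = +0.024337 m.
a = ω²·d²x/dθ² = (118.3)²·(+0.024337) = +340.49 m/s²;  |a| = 340.49 m/s².

340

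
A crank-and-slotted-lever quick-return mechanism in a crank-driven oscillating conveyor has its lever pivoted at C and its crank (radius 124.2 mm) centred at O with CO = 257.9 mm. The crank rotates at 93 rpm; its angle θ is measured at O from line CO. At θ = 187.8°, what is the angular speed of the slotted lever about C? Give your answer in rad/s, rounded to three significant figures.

ω = 9.739 rad/s (from 93 rpm).
Crank pin A relative to C: A = (d + r cosθ, r sinθ); lever angle φ = atan2(r sinθ, d + r cosθ).
Differentiating tanφ: φ̇ = rω(d cosθ + r)/(d² + r² + 2dr cosθ).
d² + r² + 2dr cosθ = |CA|² = 0.0184684 m²;  d cosθ + r = -0.13131 m.
|ω_lever| = |0.1242·9.739·-0.13131| / 0.0184684 = 8.6003 rad/s.

8.60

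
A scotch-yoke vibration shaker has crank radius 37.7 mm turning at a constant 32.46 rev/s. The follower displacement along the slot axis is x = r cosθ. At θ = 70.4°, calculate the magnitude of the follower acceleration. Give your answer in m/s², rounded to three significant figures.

ω = 204 rad/s (from 32.46 rev/s).
x = r cosθ ⇒ ẍ = −rω² cosθ (ω constant).
|a| = rω²|cosθ| = 0.0377·(204)²·|cos 70.4°| = 526.05 m/s².

526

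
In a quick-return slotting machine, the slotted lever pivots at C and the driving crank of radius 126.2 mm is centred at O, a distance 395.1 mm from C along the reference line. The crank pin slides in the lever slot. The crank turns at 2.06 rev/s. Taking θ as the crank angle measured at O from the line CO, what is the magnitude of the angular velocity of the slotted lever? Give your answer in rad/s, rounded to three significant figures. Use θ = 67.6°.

ω = 12.94 rad/s (from 2.06 rev/s).
Crank pin A relative to C: A = (d + r cosθ, r sinθ); lever angle φ = atan2(r sinθ, d + r cosθ).
Differentiating tanφ: φ̇ = rω(d cosθ + r)/(d² + r² + 2dr cosθ).
d² + r² + 2dr cosθ = |CA|² = 0.210032 m²;  d cosθ + r = +0.27676 m.
|ω_lever| = |0.1262·12.94·+0.27676| / 0.210032 = 2.1524 rad/s.

2.15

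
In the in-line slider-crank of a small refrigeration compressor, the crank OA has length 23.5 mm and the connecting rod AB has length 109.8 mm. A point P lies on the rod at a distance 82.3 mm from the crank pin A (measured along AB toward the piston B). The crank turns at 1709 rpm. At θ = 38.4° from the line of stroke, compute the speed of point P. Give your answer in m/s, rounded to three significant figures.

3.06

ω = 179 rad/s.  Crank-pin speed |V_A| = rω = 4.2057 m/s, perpendicular to OA.
Rod angle: sinφ = −(r/L) sinθ ⇒ φ = -7.640°; ω_rod = −rω cosθ/√(L²−r²sin²θ) = -30.287 rad/s.
V_P = V_A + ω_rod × AP, with AP = 0.0823 m along the rod.
Components: V_Px = −rω sinθ − a·ω_rod·sinφ = -2.9437 m/s;  V_Py = rω cosθ + a·ω_rod·cosφ = +0.8255 m/s.
|V_P| = √(V_Px² + V_Py²) = 3.0573 m/s.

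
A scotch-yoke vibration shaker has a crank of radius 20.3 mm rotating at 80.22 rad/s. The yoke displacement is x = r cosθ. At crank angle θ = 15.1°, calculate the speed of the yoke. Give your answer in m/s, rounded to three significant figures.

0.424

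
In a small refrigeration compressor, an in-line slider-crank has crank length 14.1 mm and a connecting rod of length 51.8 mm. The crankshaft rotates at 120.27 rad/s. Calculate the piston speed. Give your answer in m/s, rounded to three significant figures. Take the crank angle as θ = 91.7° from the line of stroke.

ω = 120.3 rad/s
For an in-line slider-crank, x = r cosθ + √(L² − r² sin²θ), so v = −rω sinθ·[1 + r cosθ/√(L² − r² sin²θ)].
With r = 0.0141 m, L = 0.0518 m, θ = 91.7°: √(L² − r² sin²θ) = 0.049846 m.
v = −0.0141·120.3·0.99956·[1 + 0.0141·-0.02967/0.049846] = -1.6808 m/s.
|v| = 1.6808 m/s.

1.68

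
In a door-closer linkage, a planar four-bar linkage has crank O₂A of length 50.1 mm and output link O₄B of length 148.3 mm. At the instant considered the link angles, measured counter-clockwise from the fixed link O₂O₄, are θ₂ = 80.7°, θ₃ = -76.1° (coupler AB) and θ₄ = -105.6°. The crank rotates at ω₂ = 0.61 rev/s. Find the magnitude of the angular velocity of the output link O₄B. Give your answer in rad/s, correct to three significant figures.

ω₂ = 3.833 rad/s (from 0.61 rev/s).
Differentiating the loop-closure r₂e^{iθ₂}+r₃e^{iθ₃}=r₁+r₄e^{iθ₄} gives r₂ω₂e^{iθ₂}+r₃ω₃e^{iθ₃}=r₄ω₄e^{iθ₄}.
Eliminating the other unknown: ω₄ = r₂ω₂ sin(θ₂−θ₃) / [r₄ sin(θ₄−θ₃)].
Numerator sine = +0.39394; denominator sine = -0.49242.
Result = 0.0501·3.833·(+0.39394) / (0.1483·(-0.49242)) = -1.0359 rad/s; magnitude 1.0359 rad/s.

1.04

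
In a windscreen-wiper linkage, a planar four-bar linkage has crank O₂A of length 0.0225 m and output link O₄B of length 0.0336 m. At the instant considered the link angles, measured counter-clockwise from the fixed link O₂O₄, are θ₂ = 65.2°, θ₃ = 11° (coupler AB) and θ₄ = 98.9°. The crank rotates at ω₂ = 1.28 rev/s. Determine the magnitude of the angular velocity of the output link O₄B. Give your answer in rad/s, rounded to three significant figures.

4.37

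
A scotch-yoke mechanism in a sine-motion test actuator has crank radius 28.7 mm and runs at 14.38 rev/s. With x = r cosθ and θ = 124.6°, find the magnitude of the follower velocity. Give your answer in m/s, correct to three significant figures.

2.13

ω = 90.35 rad/s (from 14.38 rev/s).
x = r cosθ ⇒ ẋ = −rω sinθ.
|v| = rω|sinθ| = 0.0287·90.35·|sin 124.6°| = 2.1345 m/s.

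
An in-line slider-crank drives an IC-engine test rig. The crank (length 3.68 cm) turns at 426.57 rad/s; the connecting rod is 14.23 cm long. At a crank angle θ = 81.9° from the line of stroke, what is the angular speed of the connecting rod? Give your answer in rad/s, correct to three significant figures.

16.1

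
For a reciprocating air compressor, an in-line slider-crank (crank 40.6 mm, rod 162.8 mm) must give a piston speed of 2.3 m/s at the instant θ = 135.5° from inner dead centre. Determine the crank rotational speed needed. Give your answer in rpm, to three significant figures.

For an in-line slider-crank, |v_piston| = rω|sinθ|·[1 + r cosθ/√(L² − r² sin²θ)].
With r = 0.0406 m, L = 0.1628 m, θ = 135.5°: the bracketed kinematic factor |dx/dθ| = 0.023316 m.
ω = v/|dx/dθ| = 2.3/0.023316 = 98.645 rad/s.
N = 60ω/(2π) = 941.99 rpm.

942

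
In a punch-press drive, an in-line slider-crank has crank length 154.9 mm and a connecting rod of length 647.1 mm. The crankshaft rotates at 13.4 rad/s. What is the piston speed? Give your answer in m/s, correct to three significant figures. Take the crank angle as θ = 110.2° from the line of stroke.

1.78

ω = 13.4 rad/s
For an in-line slider-crank, x = r cosθ + √(L² − r² sin²θ), so v = −rω sinθ·[1 + r cosθ/√(L² − r² sin²θ)].
With r = 0.1549 m, L = 0.6471 m, θ = 110.2°: √(L² − r² sin²θ) = 0.63056 m.
v = −0.1549·13.4·0.93849·[1 + 0.1549·-0.34530/0.63056] = -1.7828 m/s.
|v| = 1.7828 m/s.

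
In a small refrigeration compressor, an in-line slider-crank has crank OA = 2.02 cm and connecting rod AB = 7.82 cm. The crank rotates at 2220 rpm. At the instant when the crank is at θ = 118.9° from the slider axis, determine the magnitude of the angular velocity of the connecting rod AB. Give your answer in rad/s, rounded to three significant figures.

ω = 232.5 rad/s (converted from 2220 rpm).
The rod makes angle φ with the slider axis where L sinφ = r sinθ; differentiating, L cosφ·φ̇ = r ω cosθ.
L cosφ = √(L² − r² sin²θ) = 0.076174 m.
|ω_rod| = r ω |cosθ| / √(L² − r² sin²θ) = 0.0202·232.5·0.48328/0.076174 = 29.794 rad/s.

29.8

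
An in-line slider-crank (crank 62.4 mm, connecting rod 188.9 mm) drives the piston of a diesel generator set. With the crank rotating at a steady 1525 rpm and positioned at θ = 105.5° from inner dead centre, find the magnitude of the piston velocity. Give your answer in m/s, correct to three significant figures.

8.71

ω = 2π·1525/60 = 159.7 rad/s
For an in-line slider-crank, x = r cosθ + √(L² − r² sin²θ), so v = −rω sinθ·[1 + r cosθ/√(L² − r² sin²θ)].
With r = 0.0624 m, L = 0.1889 m, θ = 105.5°: √(L² − r² sin²θ) = 0.17907 m.
v = −0.0624·159.7·0.96363·[1 + 0.0624·-0.26724/0.17907] = -8.7085 m/s.
|v| = 8.7085 m/s.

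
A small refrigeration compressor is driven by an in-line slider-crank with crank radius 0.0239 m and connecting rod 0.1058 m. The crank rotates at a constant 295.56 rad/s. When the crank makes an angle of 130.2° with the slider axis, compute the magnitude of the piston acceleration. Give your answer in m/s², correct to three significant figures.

1420

ω = 295.6 rad/s
x(θ) = r cosθ + √(L² − r² sin²θ); with ω constant, a = ω²·d²x/dθ².
d²x/dθ² = −r cosθ − r²(cos2θ)/√u − r⁴ sin²2θ/(4u^{3/2}),  u = L² − r² sin²θ = 0.0108604 m².
Substituting r = 0.0239 m, L = 0.1058 m, θ = 130.2°: d²x/dθ² = +0.01627 m.
a = ω²·d²x/dθ² = (295.6)²·(+0.01627) = +1421.3 m/s²;  |a| = 1421.3 m/s².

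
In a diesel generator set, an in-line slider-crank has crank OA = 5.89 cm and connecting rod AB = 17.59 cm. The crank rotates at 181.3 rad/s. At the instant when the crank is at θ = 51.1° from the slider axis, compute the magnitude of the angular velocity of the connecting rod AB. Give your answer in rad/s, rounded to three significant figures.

ω = 181.3 rad/s
The rod makes angle φ with the slider axis where L sinφ = r sinθ; differentiating, L cosφ·φ̇ = r ω cosθ.
L cosφ = √(L² − r² sin²θ) = 0.16982 m.
|ω_rod| = r ω |cosθ| / √(L² − r² sin²θ) = 0.0589·181.3·0.62796/0.16982 = 39.487 rad/s.

39.5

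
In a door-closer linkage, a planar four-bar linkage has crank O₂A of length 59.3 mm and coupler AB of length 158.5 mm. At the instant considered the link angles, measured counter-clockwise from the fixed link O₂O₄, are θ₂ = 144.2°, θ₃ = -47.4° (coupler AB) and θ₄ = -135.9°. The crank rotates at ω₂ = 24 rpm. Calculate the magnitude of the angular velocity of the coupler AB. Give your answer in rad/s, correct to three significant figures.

ω₂ = 2.513 rad/s (from 24 rpm).
Differentiating the loop-closure r₂e^{iθ₂}+r₃e^{iθ₃}=r₁+r₄e^{iθ₄} gives r₂ω₂e^{iθ₂}+r₃ω₃e^{iθ₃}=r₄ω₄e^{iθ₄}.
Eliminating the other unknown: ω₃ = r₂ω₂ sin(θ₄−θ₂) / [r₃ sin(θ₃−θ₄)].
Numerator sine = +0.98450; denominator sine = +0.99966.
Result = 0.0593·2.513·(+0.98450) / (0.1585·(+0.99966)) = +0.92604 rad/s; magnitude 0.92604 rad/s.

0.926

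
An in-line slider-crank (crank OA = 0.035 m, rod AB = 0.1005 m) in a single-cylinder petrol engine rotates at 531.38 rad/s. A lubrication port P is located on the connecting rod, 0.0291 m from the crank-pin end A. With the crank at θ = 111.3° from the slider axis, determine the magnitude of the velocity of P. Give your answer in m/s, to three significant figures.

ω = 531.4 rad/s.  Crank-pin speed |V_A| = rω = 18.598 m/s, perpendicular to OA.
Rod angle: sinφ = −(r/L) sinθ ⇒ φ = -18.933°; ω_rod = −rω cosθ/√(L²−r²sin²θ) = +71.067 rad/s.
V_P = V_A + ω_rod × AP, with AP = 0.0291 m along the rod.
Components: V_Px = −rω sinθ − a·ω_rod·sinφ = -16.657 m/s;  V_Py = rω cosθ + a·ω_rod·cosφ = -4.7997 m/s.
|V_P| = √(V_Px² + V_Py²) = 17.335 m/s.

17.3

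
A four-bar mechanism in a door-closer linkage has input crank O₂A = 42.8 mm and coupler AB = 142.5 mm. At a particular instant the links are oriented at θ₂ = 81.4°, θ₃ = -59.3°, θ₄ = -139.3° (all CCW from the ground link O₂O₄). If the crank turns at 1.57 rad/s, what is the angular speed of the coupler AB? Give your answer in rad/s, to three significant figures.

0.312

ω₂ = 1.57 rad/s
Differentiating the loop-closure r₂e^{iθ₂}+r₃e^{iθ₃}=r₁+r₄e^{iθ₄} gives r₂ω₂e^{iθ₂}+r₃ω₃e^{iθ₃}=r₄ω₄e^{iθ₄}.
Eliminating the other unknown: ω₃ = r₂ω₂ sin(θ₄−θ₂) / [r₃ sin(θ₃−θ₄)].
Numerator sine = +0.65210; denominator sine = +0.98481.
Result = 0.0428·1.57·(+0.65210) / (0.1425·(+0.98481)) = +0.31224 rad/s; magnitude 0.31224 rad/s.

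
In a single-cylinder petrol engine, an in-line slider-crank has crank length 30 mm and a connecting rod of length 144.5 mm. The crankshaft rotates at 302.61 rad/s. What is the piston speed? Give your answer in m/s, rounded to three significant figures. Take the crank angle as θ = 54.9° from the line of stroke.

8.33

ω = 302.6 rad/s
For an in-line slider-crank, x = r cosθ + √(L² − r² sin²θ), so v = −rω sinθ·[1 + r cosθ/√(L² − r² sin²θ)].
With r = 0.03 m, L = 0.1445 m, θ = 54.9°: √(L² − r² sin²θ) = 0.1424 m.
v = −0.03·302.6·0.81815·[1 + 0.03·0.57501/0.1424] = -8.3272 m/s.
|v| = 8.3272 m/s.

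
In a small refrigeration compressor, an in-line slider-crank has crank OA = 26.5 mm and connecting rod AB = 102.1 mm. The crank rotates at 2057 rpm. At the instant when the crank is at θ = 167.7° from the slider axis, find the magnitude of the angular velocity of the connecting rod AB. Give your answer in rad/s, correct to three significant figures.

ω = 215.4 rad/s (converted from 2057 rpm).
The rod makes angle φ with the slider axis where L sinφ = r sinθ; differentiating, L cosφ·φ̇ = r ω cosθ.
L cosφ = √(L² − r² sin²θ) = 0.10194 m.
|ω_rod| = r ω |cosθ| / √(L² − r² sin²θ) = 0.0265·215.4·0.97705/0.10194 = 54.709 rad/s.

54.7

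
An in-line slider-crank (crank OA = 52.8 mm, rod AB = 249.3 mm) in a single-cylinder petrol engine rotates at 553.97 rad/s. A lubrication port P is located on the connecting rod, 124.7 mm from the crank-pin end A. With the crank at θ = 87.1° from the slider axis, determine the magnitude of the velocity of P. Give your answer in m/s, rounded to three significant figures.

29.4

ω = 554 rad/s.  Crank-pin speed |V_A| = rω = 29.25 m/s, perpendicular to OA.
Rod angle: sinφ = −(r/L) sinθ ⇒ φ = -12.212°; ω_rod = −rω cosθ/√(L²−r²sin²θ) = -6.0733 rad/s.
V_P = V_A + ω_rod × AP, with AP = 0.1247 m along the rod.
Components: V_Px = −rω sinθ − a·ω_rod·sinφ = -29.372 m/s;  V_Py = rω cosθ + a·ω_rod·cosφ = +0.73962 m/s.
|V_P| = √(V_Px² + V_Py²) = 29.382 m/s.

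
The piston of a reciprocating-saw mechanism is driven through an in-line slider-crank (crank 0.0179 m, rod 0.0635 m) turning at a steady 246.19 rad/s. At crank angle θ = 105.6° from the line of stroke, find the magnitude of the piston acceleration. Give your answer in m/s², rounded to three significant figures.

562

ω = 246.2 rad/s
x(θ) = r cosθ + √(L² − r² sin²θ); with ω constant, a = ω²·d²x/dθ².
d²x/dθ² = −r cosθ − r²(cos2θ)/√u − r⁴ sin²2θ/(4u^{3/2}),  u = L² − r² sin²θ = 0.00373501 m².
Substituting r = 0.0179 m, L = 0.0635 m, θ = 105.6°: d²x/dθ² = +0.009268 m.
a = ω²·d²x/dθ² = (246.2)²·(+0.009268) = +561.73 m/s²;  |a| = 561.73 m/s².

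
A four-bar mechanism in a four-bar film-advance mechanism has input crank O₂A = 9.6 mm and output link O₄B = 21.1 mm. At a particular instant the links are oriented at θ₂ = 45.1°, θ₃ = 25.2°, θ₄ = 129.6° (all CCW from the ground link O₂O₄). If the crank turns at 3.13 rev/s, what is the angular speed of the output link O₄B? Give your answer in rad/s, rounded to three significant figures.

3.14

ω₂ = 19.67 rad/s (from 3.13 rev/s).
Differentiating the loop-closure r₂e^{iθ₂}+r₃e^{iθ₃}=r₁+r₄e^{iθ₄} gives r₂ω₂e^{iθ₂}+r₃ω₃e^{iθ₃}=r₄ω₄e^{iθ₄}.
Eliminating the other unknown: ω₄ = r₂ω₂ sin(θ₂−θ₃) / [r₄ sin(θ₄−θ₃)].
Numerator sine = +0.34038; denominator sine = +0.96858.
Result = 0.0096·19.67·(+0.34038) / (0.0211·(+0.96858)) = +3.1444 rad/s; magnitude 3.1444 rad/s.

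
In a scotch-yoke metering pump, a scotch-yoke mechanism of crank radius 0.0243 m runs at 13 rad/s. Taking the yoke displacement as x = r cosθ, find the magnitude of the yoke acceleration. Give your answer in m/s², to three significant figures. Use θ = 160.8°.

3.88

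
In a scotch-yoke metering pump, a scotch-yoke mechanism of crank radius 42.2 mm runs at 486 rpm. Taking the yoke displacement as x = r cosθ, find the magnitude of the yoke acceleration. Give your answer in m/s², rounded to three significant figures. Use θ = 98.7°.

ω = 50.89 rad/s (from 486 rpm).
x = r cosθ ⇒ ẍ = −rω² cosθ (ω constant).
|a| = rω²|cosθ| = 0.0422·(50.89)²·|cos 98.7°| = 16.534 m/s².

16.5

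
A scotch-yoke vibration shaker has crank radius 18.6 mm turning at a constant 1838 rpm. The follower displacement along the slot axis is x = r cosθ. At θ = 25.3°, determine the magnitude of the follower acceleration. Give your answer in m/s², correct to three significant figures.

623

ω = 192.5 rad/s (from 1838 rpm).
x = r cosθ ⇒ ẍ = −rω² cosθ (ω constant).
|a| = rω²|cosθ| = 0.0186·(192.5)²·|cos 25.3°| = 622.97 m/s².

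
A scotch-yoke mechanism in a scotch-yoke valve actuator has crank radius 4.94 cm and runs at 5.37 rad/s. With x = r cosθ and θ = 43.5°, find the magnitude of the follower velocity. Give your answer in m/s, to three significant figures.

ω = 5.37 rad/s
x = r cosθ ⇒ ẋ = −rω sinθ.
|v| = rω|sinθ| = 0.0494·5.37·|sin 43.5°| = 0.18261 m/s.

0.183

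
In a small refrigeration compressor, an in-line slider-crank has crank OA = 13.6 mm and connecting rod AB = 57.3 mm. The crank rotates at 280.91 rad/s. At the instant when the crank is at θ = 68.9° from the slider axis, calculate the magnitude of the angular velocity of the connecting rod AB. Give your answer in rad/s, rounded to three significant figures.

24.6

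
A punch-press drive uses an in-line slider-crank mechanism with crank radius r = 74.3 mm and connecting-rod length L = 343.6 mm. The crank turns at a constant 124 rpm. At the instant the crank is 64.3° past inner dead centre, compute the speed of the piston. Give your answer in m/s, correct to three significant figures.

0.952

ω = 2π·124/60 = 12.99 rad/s
For an in-line slider-crank, x = r cosθ + √(L² − r² sin²θ), so v = −rω sinθ·[1 + r cosθ/√(L² − r² sin²θ)].
With r = 0.0743 m, L = 0.3436 m, θ = 64.3°: √(L² − r² sin²θ) = 0.33701 m.
v = −0.0743·12.99·0.90108·[1 + 0.0743·0.43366/0.33701] = -0.95248 m/s.
|v| = 0.95248 m/s.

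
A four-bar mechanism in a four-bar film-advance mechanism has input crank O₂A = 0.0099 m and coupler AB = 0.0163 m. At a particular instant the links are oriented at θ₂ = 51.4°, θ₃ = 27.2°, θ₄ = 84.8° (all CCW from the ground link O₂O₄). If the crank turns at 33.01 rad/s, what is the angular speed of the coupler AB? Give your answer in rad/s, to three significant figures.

13.1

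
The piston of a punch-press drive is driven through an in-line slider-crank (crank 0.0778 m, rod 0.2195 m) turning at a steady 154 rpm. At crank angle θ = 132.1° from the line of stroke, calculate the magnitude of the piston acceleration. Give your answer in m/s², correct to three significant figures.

14.1

ω = 2π·154/60 = 16.13 rad/s
x(θ) = r cosθ + √(L² − r² sin²θ); with ω constant, a = ω²·d²x/dθ².
d²x/dθ² = −r cosθ − r²(cos2θ)/√u − r⁴ sin²2θ/(4u^{3/2}),  u = L² − r² sin²θ = 0.044848 m².
Substituting r = 0.0778 m, L = 0.2195 m, θ = 132.1°: d²x/dθ² = +0.054093 m.
a = ω²·d²x/dθ² = (16.13)²·(+0.054093) = +14.068 m/s²;  |a| = 14.068 m/s².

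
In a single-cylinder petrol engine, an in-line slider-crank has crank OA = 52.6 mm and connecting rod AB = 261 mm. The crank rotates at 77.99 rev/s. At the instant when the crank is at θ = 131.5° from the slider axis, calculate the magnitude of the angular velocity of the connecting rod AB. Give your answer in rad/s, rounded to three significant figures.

ω = 490 rad/s (converted from 77.99 rev/s).
The rod makes angle φ with the slider axis where L sinφ = r sinθ; differentiating, L cosφ·φ̇ = r ω cosθ.
L cosφ = √(L² − r² sin²θ) = 0.25801 m.
|ω_rod| = r ω |cosθ| / √(L² − r² sin²θ) = 0.0526·490·0.66262/0.25801 = 66.196 rad/s.

66.2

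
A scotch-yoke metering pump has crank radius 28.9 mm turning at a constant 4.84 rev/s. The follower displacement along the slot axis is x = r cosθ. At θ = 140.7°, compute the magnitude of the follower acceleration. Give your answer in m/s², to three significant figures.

20.7

ω = 30.41 rad/s (from 4.84 rev/s).
x = r cosθ ⇒ ẍ = −rω² cosθ (ω constant).
|a| = rω²|cosθ| = 0.0289·(30.41)²·|cos 140.7°| = 20.682 m/s².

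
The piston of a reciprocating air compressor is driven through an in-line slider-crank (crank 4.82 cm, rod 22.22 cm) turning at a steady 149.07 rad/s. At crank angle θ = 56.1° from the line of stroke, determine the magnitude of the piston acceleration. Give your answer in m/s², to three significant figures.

ω = 149.1 rad/s
x(θ) = r cosθ + √(L² − r² sin²θ); with ω constant, a = ω²·d²x/dθ².
d²x/dθ² = −r cosθ − r²(cos2θ)/√u − r⁴ sin²2θ/(4u^{3/2}),  u = L² − r² sin²θ = 0.0477723 m².
Substituting r = 0.0482 m, L = 0.2222 m, θ = 56.1°: d²x/dθ² = -0.022978 m.
a = ω²·d²x/dθ² = (149.1)²·(-0.022978) = -510.61 m/s²;  |a| = 510.61 m/s².

511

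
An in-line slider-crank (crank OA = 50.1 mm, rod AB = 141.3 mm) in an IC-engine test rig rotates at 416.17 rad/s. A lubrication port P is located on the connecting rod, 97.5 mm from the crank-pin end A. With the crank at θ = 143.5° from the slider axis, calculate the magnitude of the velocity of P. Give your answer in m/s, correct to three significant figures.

11.2

ω = 416.2 rad/s.  Crank-pin speed |V_A| = rω = 20.85 m/s, perpendicular to OA.
Rod angle: sinφ = −(r/L) sinθ ⇒ φ = -12.175°; ω_rod = −rω cosθ/√(L²−r²sin²θ) = +121.35 rad/s.
V_P = V_A + ω_rod × AP, with AP = 0.0975 m along the rod.
Components: V_Px = −rω sinθ − a·ω_rod·sinφ = -9.9069 m/s;  V_Py = rω cosθ + a·ω_rod·cosφ = -5.1954 m/s.
|V_P| = √(V_Px² + V_Py²) = 11.187 m/s.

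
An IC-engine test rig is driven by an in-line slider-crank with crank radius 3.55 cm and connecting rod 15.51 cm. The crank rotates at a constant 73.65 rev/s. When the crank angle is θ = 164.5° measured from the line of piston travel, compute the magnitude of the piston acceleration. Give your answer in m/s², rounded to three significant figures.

ω = 2π·73.7 = 462.8 rad/s
x(θ) = r cosθ + √(L² − r² sin²θ); with ω constant, a = ω²·d²x/dθ².
d²x/dθ² = −r cosθ − r²(cos2θ)/√u − r⁴ sin²2θ/(4u^{3/2}),  u = L² − r² sin²θ = 0.023966 m².
Substituting r = 0.0355 m, L = 0.1551 m, θ = 164.5°: d²x/dθ² = +0.027203 m.
a = ω²·d²x/dθ² = (462.8)²·(+0.027203) = +5825.3 m/s²;  |a| = 5825.3 m/s².

5830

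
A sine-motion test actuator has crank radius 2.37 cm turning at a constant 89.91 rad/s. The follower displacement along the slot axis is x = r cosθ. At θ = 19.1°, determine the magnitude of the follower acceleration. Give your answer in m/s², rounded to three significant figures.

181

ω = 89.91 rad/s
x = r cosθ ⇒ ẍ = −rω² cosθ (ω constant).
|a| = rω²|cosθ| = 0.0237·(89.91)²·|cos 19.1°| = 181.04 m/s².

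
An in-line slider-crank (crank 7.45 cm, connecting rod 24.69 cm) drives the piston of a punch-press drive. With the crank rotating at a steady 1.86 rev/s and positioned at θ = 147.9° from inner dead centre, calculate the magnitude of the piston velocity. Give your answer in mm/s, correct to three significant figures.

ω = 2π·1.86 = 11.69 rad/s
For an in-line slider-crank, x = r cosθ + √(L² − r² sin²θ), so v = −rω sinθ·[1 + r cosθ/√(L² − r² sin²θ)].
With r = 0.0745 m, L = 0.2469 m, θ = 147.9°: √(L² − r² sin²θ) = 0.24371 m.
v = −0.0745·11.69·0.53140·[1 + 0.0745·-0.84712/0.24371] = -0.34285 m/s.
|v| = 0.34285 m/s = 342.85 mm/s.

343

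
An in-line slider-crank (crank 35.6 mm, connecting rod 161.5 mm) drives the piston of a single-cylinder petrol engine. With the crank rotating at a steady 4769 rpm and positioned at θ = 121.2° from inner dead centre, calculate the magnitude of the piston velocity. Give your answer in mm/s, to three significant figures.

13400

ω = 2π·4769/60 = 499.4 rad/s
For an in-line slider-crank, x = r cosθ + √(L² − r² sin²θ), so v = −rω sinθ·[1 + r cosθ/√(L² − r² sin²θ)].
With r = 0.0356 m, L = 0.1615 m, θ = 121.2°: √(L² − r² sin²θ) = 0.1586 m.
v = −0.0356·499.4·0.85536·[1 + 0.0356·-0.51803/0.1586] = -13.439 m/s.
|v| = 13.439 m/s = 13439 mm/s.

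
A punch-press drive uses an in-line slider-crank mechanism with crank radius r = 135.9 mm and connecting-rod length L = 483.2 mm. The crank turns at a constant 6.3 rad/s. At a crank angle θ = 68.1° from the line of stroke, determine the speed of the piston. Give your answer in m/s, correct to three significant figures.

ω = 6.3 rad/s
For an in-line slider-crank, x = r cosθ + √(L² − r² sin²θ), so v = −rω sinθ·[1 + r cosθ/√(L² − r² sin²θ)].
With r = 0.1359 m, L = 0.4832 m, θ = 68.1°: √(L² − r² sin²θ) = 0.46646 m.
v = −0.1359·6.3·0.92784·[1 + 0.1359·0.37299/0.46646] = -0.88071 m/s.
|v| = 0.88071 m/s.

0.881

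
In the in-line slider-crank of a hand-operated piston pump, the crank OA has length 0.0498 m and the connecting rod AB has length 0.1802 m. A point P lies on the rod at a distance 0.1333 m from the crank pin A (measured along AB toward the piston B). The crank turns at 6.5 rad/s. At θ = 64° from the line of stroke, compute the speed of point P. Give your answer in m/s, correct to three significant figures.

0.320

ω = 6.5 rad/s.  Crank-pin speed |V_A| = rω = 0.3237 m/s, perpendicular to OA.
Rod angle: sinφ = −(r/L) sinθ ⇒ φ = -14.382°; ω_rod = −rω cosθ/√(L²−r²sin²θ) = -0.81294 rad/s.
V_P = V_A + ω_rod × AP, with AP = 0.1333 m along the rod.
Components: V_Px = −rω sinθ − a·ω_rod·sinφ = -0.31786 m/s;  V_Py = rω cosθ + a·ω_rod·cosφ = +0.036932 m/s.
|V_P| = √(V_Px² + V_Py²) = 0.31999 m/s.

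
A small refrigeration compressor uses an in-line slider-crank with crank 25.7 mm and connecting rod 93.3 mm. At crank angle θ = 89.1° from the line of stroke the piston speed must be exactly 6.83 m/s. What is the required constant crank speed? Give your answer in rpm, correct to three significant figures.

2530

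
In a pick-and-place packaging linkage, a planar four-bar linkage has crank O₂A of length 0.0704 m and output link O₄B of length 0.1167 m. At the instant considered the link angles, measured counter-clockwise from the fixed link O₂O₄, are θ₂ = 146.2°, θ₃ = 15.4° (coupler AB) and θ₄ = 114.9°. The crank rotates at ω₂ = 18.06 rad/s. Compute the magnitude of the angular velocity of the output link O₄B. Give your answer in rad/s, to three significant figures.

8.36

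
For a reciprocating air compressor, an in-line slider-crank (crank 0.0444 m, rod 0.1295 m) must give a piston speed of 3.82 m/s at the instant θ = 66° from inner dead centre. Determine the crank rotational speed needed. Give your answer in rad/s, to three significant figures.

82.1

For an in-line slider-crank, |v_piston| = rω|sinθ|·[1 + r cosθ/√(L² − r² sin²θ)].
With r = 0.0444 m, L = 0.1295 m, θ = 66°: the bracketed kinematic factor |dx/dθ| = 0.046518 m.
ω = v/|dx/dθ| = 3.82/0.046518 = 82.12 rad/s.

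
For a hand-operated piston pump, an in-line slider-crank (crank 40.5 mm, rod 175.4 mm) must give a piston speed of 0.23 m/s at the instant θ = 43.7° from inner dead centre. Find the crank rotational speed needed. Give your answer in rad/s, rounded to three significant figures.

7.03

For an in-line slider-crank, |v_piston| = rω|sinθ|·[1 + r cosθ/√(L² − r² sin²θ)].
With r = 0.0405 m, L = 0.1754 m, θ = 43.7°: the bracketed kinematic factor |dx/dθ| = 0.032712 m.
ω = v/|dx/dθ| = 0.23/0.032712 = 7.031 rad/s.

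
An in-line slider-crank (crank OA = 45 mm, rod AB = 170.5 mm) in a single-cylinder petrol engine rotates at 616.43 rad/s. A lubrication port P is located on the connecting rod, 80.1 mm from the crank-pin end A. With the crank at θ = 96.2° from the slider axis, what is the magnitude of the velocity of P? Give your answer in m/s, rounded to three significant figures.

ω = 616.4 rad/s.  Crank-pin speed |V_A| = rω = 27.739 m/s, perpendicular to OA.
Rod angle: sinφ = −(r/L) sinθ ⇒ φ = -15.212°; ω_rod = −rω cosθ/√(L²−r²sin²θ) = +18.209 rad/s.
V_P = V_A + ω_rod × AP, with AP = 0.0801 m along the rod.
Components: V_Px = −rω sinθ − a·ω_rod·sinφ = -27.194 m/s;  V_Py = rω cosθ + a·ω_rod·cosφ = -1.5884 m/s.
|V_P| = √(V_Px² + V_Py²) = 27.241 m/s.

27.2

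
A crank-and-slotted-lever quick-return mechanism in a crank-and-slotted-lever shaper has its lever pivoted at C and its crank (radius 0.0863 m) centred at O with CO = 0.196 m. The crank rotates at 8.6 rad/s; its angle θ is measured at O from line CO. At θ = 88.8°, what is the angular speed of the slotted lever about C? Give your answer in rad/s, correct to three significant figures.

ω = 8.6 rad/s
Crank pin A relative to C: A = (d + r cosθ, r sinθ); lever angle φ = atan2(r sinθ, d + r cosθ).
Differentiating tanφ: φ̇ = rω(d cosθ + r)/(d² + r² + 2dr cosθ).
d² + r² + 2dr cosθ = |CA|² = 0.0465722 m²;  d cosθ + r = +0.090405 m.
|ω_lever| = |0.0863·8.6·+0.090405| / 0.0465722 = 1.4407 rad/s.

1.44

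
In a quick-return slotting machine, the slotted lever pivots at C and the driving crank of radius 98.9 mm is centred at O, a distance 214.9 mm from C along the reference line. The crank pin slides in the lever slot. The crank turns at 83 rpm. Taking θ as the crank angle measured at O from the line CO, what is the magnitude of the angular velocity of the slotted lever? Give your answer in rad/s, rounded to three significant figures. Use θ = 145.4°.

ω = 8.692 rad/s (from 83 rpm).
Crank pin A relative to C: A = (d + r cosθ, r sinθ); lever angle φ = atan2(r sinθ, d + r cosθ).
Differentiating tanφ: φ̇ = rω(d cosθ + r)/(d² + r² + 2dr cosθ).
d² + r² + 2dr cosθ = |CA|² = 0.020974 m²;  d cosθ + r = -0.077992 m.
|ω_lever| = |0.0989·8.692·-0.077992| / 0.020974 = 3.1965 rad/s.

3.20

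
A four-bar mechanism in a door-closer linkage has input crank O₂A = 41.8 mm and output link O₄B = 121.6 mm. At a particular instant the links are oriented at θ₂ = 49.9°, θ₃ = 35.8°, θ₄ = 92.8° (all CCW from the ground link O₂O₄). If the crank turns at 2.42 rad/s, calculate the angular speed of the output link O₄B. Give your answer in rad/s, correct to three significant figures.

0.242

ω₂ = 2.42 rad/s
Differentiating the loop-closure r₂e^{iθ₂}+r₃e^{iθ₃}=r₁+r₄e^{iθ₄} gives r₂ω₂e^{iθ₂}+r₃ω₃e^{iθ₃}=r₄ω₄e^{iθ₄}.
Eliminating the other unknown: ω₄ = r₂ω₂ sin(θ₂−θ₃) / [r₄ sin(θ₄−θ₃)].
Numerator sine = +0.24362; denominator sine = +0.83867.
Result = 0.0418·2.42·(+0.24362) / (0.1216·(+0.83867)) = +0.24164 rad/s; magnitude 0.24164 rad/s.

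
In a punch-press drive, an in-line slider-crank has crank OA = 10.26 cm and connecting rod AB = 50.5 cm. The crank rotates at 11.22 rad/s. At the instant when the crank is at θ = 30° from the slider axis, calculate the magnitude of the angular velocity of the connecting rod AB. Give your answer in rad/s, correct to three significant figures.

1.98

ω = 11.22 rad/s
The rod makes angle φ with the slider axis where L sinφ = r sinθ; differentiating, L cosφ·φ̇ = r ω cosθ.
L cosφ = √(L² − r² sin²θ) = 0.50239 m.
|ω_rod| = r ω |cosθ| / √(L² − r² sin²θ) = 0.1026·11.22·0.86603/0.50239 = 1.9844 rad/s.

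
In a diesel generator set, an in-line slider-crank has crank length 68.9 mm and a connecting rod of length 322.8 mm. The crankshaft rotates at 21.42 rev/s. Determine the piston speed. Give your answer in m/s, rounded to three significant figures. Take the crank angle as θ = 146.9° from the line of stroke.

4.15

ω = 2π·21.4 = 134.6 rad/s
For an in-line slider-crank, x = r cosθ + √(L² − r² sin²θ), so v = −rω sinθ·[1 + r cosθ/√(L² − r² sin²θ)].
With r = 0.0689 m, L = 0.3228 m, θ = 146.9°: √(L² − r² sin²θ) = 0.3206 m.
v = −0.0689·134.6·0.54610·[1 + 0.0689·-0.83772/0.3206] = -4.1523 m/s.
|v| = 4.1523 m/s.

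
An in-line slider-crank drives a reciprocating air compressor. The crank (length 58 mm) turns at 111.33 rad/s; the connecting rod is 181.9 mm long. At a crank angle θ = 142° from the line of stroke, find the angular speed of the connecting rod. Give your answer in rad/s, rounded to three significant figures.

28.5

ω = 111.3 rad/s
The rod makes angle φ with the slider axis where L sinφ = r sinθ; differentiating, L cosφ·φ̇ = r ω cosθ.
L cosφ = √(L² − r² sin²θ) = 0.17836 m.
|ω_rod| = r ω |cosθ| / √(L² − r² sin²θ) = 0.058·111.3·0.78801/0.17836 = 28.528 rad/s.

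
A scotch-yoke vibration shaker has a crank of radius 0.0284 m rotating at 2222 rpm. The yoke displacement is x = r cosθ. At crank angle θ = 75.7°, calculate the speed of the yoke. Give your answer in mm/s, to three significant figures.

ω = 232.7 rad/s (from 2222 rpm).
x = r cosθ ⇒ ẋ = −rω sinθ.
|v| = rω|sinθ| = 0.0284·232.7·|sin 75.7°| = 6.4036 m/s = 6403.6 mm/s.

6400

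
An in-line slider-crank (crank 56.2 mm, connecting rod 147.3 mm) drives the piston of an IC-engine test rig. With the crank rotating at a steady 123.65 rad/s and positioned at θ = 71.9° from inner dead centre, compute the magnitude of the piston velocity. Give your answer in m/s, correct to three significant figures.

7.45

ω = 123.7 rad/s
For an in-line slider-crank, x = r cosθ + √(L² − r² sin²θ), so v = −rω sinθ·[1 + r cosθ/√(L² − r² sin²θ)].
With r = 0.0562 m, L = 0.1473 m, θ = 71.9°: √(L² − r² sin²θ) = 0.13727 m.
v = −0.0562·123.7·0.95052·[1 + 0.0562·0.31068/0.13727] = -7.4454 m/s.
|v| = 7.4454 m/s.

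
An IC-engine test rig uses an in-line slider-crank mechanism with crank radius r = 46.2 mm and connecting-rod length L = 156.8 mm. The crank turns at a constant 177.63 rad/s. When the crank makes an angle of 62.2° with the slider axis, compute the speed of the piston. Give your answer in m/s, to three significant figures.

ω = 177.6 rad/s
For an in-line slider-crank, x = r cosθ + √(L² − r² sin²θ), so v = −rω sinθ·[1 + r cosθ/√(L² − r² sin²θ)].
With r = 0.0462 m, L = 0.1568 m, θ = 62.2°: √(L² − r² sin²θ) = 0.15138 m.
v = −0.0462·177.6·0.88458·[1 + 0.0462·0.46639/0.15138] = -8.2926 m/s.
|v| = 8.2926 m/s.

8.29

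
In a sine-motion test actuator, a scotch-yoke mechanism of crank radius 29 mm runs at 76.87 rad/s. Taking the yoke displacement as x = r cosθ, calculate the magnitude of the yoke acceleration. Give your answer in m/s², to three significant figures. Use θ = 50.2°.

ω = 76.87 rad/s
x = r cosθ ⇒ ẍ = −rω² cosθ (ω constant).
|a| = rω²|cosθ| = 0.029·(76.87)²·|cos 50.2°| = 109.69 m/s².

110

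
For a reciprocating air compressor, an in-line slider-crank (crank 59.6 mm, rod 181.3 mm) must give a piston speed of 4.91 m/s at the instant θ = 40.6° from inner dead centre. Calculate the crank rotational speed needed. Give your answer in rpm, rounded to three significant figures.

963

For an in-line slider-crank, |v_piston| = rω|sinθ|·[1 + r cosθ/√(L² − r² sin²θ)].
With r = 0.0596 m, L = 0.1813 m, θ = 40.6°: the bracketed kinematic factor |dx/dθ| = 0.048697 m.
ω = v/|dx/dθ| = 4.91/0.048697 = 100.83 rad/s.
N = 60ω/(2π) = 962.84 rpm.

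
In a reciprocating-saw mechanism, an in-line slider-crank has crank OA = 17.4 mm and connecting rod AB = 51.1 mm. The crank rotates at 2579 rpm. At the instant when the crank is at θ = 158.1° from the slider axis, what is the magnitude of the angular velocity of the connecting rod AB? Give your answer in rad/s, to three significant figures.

86.0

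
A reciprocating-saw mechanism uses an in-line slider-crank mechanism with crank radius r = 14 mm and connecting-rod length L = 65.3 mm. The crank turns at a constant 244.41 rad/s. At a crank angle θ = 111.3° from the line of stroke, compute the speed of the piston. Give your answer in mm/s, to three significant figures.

ω = 244.4 rad/s
For an in-line slider-crank, x = r cosθ + √(L² − r² sin²θ), so v = −rω sinθ·[1 + r cosθ/√(L² − r² sin²θ)].
With r = 0.014 m, L = 0.0653 m, θ = 111.3°: √(L² − r² sin²θ) = 0.063984 m.
v = −0.014·244.4·0.93169·[1 + 0.014·-0.36325/0.063984] = -2.9346 m/s.
|v| = 2.9346 m/s = 2934.6 mm/s.

2930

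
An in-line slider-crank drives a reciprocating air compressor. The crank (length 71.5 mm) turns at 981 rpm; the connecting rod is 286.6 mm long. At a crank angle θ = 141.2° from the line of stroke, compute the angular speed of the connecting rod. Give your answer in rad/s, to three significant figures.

20.2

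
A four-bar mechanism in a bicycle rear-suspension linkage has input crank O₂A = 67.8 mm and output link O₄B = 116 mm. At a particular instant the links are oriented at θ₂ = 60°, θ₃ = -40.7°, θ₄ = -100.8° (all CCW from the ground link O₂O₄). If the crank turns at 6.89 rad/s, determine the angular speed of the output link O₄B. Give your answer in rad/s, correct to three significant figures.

4.56

ω₂ = 6.89 rad/s
Differentiating the loop-closure r₂e^{iθ₂}+r₃e^{iθ₃}=r₁+r₄e^{iθ₄} gives r₂ω₂e^{iθ₂}+r₃ω₃e^{iθ₃}=r₄ω₄e^{iθ₄}.
Eliminating the other unknown: ω₄ = r₂ω₂ sin(θ₂−θ₃) / [r₄ sin(θ₄−θ₃)].
Numerator sine = +0.98261; denominator sine = -0.86690.
Result = 0.0678·6.89·(+0.98261) / (0.116·(-0.86690)) = -4.5646 rad/s; magnitude 4.5646 rad/s.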